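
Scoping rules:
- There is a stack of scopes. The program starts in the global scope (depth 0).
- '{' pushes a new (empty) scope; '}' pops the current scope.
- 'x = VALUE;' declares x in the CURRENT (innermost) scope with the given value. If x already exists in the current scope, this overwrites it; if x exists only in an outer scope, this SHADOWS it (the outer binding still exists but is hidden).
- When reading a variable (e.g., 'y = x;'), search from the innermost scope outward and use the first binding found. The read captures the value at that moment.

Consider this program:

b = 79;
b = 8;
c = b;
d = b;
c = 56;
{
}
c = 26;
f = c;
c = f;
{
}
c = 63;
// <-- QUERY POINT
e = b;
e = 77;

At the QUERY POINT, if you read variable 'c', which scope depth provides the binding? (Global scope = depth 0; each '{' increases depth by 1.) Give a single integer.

Step 1: declare b=79 at depth 0
Step 2: declare b=8 at depth 0
Step 3: declare c=(read b)=8 at depth 0
Step 4: declare d=(read b)=8 at depth 0
Step 5: declare c=56 at depth 0
Step 6: enter scope (depth=1)
Step 7: exit scope (depth=0)
Step 8: declare c=26 at depth 0
Step 9: declare f=(read c)=26 at depth 0
Step 10: declare c=(read f)=26 at depth 0
Step 11: enter scope (depth=1)
Step 12: exit scope (depth=0)
Step 13: declare c=63 at depth 0
Visible at query point: b=8 c=63 d=8 f=26

Answer: 0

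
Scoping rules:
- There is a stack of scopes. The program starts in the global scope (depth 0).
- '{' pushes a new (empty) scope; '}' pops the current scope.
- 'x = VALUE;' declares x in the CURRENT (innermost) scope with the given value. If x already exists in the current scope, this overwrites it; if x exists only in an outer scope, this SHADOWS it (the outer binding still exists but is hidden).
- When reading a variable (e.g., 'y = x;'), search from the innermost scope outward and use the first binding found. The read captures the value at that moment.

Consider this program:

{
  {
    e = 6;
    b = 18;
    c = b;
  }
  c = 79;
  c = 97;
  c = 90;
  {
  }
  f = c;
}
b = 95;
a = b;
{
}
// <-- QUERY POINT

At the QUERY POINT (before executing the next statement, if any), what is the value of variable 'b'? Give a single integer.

Step 1: enter scope (depth=1)
Step 2: enter scope (depth=2)
Step 3: declare e=6 at depth 2
Step 4: declare b=18 at depth 2
Step 5: declare c=(read b)=18 at depth 2
Step 6: exit scope (depth=1)
Step 7: declare c=79 at depth 1
Step 8: declare c=97 at depth 1
Step 9: declare c=90 at depth 1
Step 10: enter scope (depth=2)
Step 11: exit scope (depth=1)
Step 12: declare f=(read c)=90 at depth 1
Step 13: exit scope (depth=0)
Step 14: declare b=95 at depth 0
Step 15: declare a=(read b)=95 at depth 0
Step 16: enter scope (depth=1)
Step 17: exit scope (depth=0)
Visible at query point: a=95 b=95

Answer: 95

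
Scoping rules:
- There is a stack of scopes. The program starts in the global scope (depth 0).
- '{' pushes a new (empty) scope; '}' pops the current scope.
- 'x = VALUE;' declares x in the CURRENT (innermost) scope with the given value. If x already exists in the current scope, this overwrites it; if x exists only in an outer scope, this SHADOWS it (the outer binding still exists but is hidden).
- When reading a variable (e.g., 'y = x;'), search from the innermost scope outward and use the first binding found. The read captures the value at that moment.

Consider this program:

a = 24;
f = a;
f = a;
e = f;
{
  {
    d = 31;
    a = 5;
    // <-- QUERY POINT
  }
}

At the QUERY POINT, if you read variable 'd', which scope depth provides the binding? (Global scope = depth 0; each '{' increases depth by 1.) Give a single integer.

Step 1: declare a=24 at depth 0
Step 2: declare f=(read a)=24 at depth 0
Step 3: declare f=(read a)=24 at depth 0
Step 4: declare e=(read f)=24 at depth 0
Step 5: enter scope (depth=1)
Step 6: enter scope (depth=2)
Step 7: declare d=31 at depth 2
Step 8: declare a=5 at depth 2
Visible at query point: a=5 d=31 e=24 f=24

Answer: 2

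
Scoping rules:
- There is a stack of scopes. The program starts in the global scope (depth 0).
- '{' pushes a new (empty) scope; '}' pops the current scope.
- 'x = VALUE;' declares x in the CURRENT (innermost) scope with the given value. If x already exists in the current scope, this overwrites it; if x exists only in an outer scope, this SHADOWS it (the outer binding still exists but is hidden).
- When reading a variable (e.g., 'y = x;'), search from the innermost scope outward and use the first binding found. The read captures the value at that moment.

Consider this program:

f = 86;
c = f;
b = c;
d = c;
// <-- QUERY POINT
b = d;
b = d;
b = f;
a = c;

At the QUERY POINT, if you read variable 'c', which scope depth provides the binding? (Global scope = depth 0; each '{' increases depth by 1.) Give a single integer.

Step 1: declare f=86 at depth 0
Step 2: declare c=(read f)=86 at depth 0
Step 3: declare b=(read c)=86 at depth 0
Step 4: declare d=(read c)=86 at depth 0
Visible at query point: b=86 c=86 d=86 f=86

Answer: 0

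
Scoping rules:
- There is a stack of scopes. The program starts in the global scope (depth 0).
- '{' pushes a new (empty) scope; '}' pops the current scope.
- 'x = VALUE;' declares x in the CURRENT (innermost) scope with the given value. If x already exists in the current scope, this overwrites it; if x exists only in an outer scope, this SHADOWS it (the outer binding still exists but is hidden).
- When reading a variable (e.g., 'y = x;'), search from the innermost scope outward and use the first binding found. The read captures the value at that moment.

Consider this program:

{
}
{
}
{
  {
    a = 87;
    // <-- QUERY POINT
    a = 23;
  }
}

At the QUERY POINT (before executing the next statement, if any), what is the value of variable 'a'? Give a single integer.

Step 1: enter scope (depth=1)
Step 2: exit scope (depth=0)
Step 3: enter scope (depth=1)
Step 4: exit scope (depth=0)
Step 5: enter scope (depth=1)
Step 6: enter scope (depth=2)
Step 7: declare a=87 at depth 2
Visible at query point: a=87

Answer: 87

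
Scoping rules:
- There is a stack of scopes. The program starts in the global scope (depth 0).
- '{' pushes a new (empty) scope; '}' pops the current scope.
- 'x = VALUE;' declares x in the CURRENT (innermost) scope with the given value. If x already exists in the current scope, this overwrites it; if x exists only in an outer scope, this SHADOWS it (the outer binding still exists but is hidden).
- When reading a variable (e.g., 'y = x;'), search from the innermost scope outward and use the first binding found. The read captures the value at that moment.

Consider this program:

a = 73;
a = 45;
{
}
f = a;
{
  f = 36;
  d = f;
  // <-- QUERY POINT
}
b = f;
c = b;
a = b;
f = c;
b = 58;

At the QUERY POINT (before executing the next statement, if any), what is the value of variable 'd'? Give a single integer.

Step 1: declare a=73 at depth 0
Step 2: declare a=45 at depth 0
Step 3: enter scope (depth=1)
Step 4: exit scope (depth=0)
Step 5: declare f=(read a)=45 at depth 0
Step 6: enter scope (depth=1)
Step 7: declare f=36 at depth 1
Step 8: declare d=(read f)=36 at depth 1
Visible at query point: a=45 d=36 f=36

Answer: 36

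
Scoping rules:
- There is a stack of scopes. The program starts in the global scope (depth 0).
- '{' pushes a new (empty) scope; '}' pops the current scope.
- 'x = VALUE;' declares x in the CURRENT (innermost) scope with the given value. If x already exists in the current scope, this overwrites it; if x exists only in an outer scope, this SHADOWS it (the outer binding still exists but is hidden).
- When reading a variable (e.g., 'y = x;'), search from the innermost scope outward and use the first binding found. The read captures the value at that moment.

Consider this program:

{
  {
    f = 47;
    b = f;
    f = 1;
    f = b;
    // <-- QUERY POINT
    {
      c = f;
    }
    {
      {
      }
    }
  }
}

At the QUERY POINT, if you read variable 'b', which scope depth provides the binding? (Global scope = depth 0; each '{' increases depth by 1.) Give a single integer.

Answer: 2

Derivation:
Step 1: enter scope (depth=1)
Step 2: enter scope (depth=2)
Step 3: declare f=47 at depth 2
Step 4: declare b=(read f)=47 at depth 2
Step 5: declare f=1 at depth 2
Step 6: declare f=(read b)=47 at depth 2
Visible at query point: b=47 f=47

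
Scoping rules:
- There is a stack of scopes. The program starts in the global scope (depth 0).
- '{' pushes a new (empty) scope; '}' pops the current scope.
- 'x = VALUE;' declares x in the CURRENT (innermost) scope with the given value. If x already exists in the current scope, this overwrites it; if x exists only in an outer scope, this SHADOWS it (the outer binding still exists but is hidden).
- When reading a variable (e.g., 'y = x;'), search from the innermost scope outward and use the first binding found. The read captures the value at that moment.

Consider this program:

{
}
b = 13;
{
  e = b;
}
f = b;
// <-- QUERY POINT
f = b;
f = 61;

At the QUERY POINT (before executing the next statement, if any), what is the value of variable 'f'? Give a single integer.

Answer: 13

Derivation:
Step 1: enter scope (depth=1)
Step 2: exit scope (depth=0)
Step 3: declare b=13 at depth 0
Step 4: enter scope (depth=1)
Step 5: declare e=(read b)=13 at depth 1
Step 6: exit scope (depth=0)
Step 7: declare f=(read b)=13 at depth 0
Visible at query point: b=13 f=13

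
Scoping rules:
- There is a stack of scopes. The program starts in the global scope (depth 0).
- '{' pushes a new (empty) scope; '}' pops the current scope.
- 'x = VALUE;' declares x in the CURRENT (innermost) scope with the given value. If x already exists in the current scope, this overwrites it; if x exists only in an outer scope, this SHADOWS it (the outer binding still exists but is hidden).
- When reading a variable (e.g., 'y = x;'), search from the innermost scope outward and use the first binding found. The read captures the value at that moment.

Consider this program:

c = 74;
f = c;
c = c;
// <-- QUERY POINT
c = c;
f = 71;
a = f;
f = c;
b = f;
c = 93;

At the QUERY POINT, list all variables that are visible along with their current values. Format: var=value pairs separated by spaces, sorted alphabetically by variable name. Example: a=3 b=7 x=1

Answer: c=74 f=74

Derivation:
Step 1: declare c=74 at depth 0
Step 2: declare f=(read c)=74 at depth 0
Step 3: declare c=(read c)=74 at depth 0
Visible at query point: c=74 f=74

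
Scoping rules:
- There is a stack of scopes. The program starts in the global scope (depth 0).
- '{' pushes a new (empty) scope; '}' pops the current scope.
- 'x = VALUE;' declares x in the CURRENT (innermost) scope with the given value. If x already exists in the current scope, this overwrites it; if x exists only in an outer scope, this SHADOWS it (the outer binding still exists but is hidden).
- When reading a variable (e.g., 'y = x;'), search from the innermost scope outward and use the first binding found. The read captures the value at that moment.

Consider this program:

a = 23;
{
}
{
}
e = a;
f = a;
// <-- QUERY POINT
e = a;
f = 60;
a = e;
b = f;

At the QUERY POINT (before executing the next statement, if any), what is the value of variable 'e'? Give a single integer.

Step 1: declare a=23 at depth 0
Step 2: enter scope (depth=1)
Step 3: exit scope (depth=0)
Step 4: enter scope (depth=1)
Step 5: exit scope (depth=0)
Step 6: declare e=(read a)=23 at depth 0
Step 7: declare f=(read a)=23 at depth 0
Visible at query point: a=23 e=23 f=23

Answer: 23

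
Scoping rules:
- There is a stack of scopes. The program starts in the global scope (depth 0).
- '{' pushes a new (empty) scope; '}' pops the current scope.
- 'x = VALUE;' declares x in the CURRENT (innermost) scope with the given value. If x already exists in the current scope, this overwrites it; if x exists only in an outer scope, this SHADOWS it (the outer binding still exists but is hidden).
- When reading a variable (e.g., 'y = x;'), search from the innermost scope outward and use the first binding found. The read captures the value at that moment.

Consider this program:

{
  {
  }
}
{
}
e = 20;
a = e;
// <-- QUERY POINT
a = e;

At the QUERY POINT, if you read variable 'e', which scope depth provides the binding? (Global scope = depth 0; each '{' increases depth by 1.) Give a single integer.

Answer: 0

Derivation:
Step 1: enter scope (depth=1)
Step 2: enter scope (depth=2)
Step 3: exit scope (depth=1)
Step 4: exit scope (depth=0)
Step 5: enter scope (depth=1)
Step 6: exit scope (depth=0)
Step 7: declare e=20 at depth 0
Step 8: declare a=(read e)=20 at depth 0
Visible at query point: a=20 e=20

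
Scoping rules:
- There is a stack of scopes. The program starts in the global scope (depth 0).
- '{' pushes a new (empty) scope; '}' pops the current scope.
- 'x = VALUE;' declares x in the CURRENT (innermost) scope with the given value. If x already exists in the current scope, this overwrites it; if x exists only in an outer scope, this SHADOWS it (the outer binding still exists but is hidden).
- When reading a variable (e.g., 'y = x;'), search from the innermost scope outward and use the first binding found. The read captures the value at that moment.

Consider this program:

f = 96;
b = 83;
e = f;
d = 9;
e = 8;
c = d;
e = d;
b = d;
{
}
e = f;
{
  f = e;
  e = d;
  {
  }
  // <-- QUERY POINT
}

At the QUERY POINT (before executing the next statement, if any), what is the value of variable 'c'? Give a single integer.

Step 1: declare f=96 at depth 0
Step 2: declare b=83 at depth 0
Step 3: declare e=(read f)=96 at depth 0
Step 4: declare d=9 at depth 0
Step 5: declare e=8 at depth 0
Step 6: declare c=(read d)=9 at depth 0
Step 7: declare e=(read d)=9 at depth 0
Step 8: declare b=(read d)=9 at depth 0
Step 9: enter scope (depth=1)
Step 10: exit scope (depth=0)
Step 11: declare e=(read f)=96 at depth 0
Step 12: enter scope (depth=1)
Step 13: declare f=(read e)=96 at depth 1
Step 14: declare e=(read d)=9 at depth 1
Step 15: enter scope (depth=2)
Step 16: exit scope (depth=1)
Visible at query point: b=9 c=9 d=9 e=9 f=96

Answer: 9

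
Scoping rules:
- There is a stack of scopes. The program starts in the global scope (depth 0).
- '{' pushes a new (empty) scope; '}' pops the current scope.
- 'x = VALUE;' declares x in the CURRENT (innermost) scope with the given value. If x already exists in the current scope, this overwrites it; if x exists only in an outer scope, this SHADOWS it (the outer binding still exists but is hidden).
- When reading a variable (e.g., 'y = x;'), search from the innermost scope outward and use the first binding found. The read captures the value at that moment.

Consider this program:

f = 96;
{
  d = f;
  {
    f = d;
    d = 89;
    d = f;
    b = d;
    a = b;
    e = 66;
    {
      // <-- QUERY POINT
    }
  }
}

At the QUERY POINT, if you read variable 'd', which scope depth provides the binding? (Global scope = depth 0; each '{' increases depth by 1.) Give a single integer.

Answer: 2

Derivation:
Step 1: declare f=96 at depth 0
Step 2: enter scope (depth=1)
Step 3: declare d=(read f)=96 at depth 1
Step 4: enter scope (depth=2)
Step 5: declare f=(read d)=96 at depth 2
Step 6: declare d=89 at depth 2
Step 7: declare d=(read f)=96 at depth 2
Step 8: declare b=(read d)=96 at depth 2
Step 9: declare a=(read b)=96 at depth 2
Step 10: declare e=66 at depth 2
Step 11: enter scope (depth=3)
Visible at query point: a=96 b=96 d=96 e=66 f=96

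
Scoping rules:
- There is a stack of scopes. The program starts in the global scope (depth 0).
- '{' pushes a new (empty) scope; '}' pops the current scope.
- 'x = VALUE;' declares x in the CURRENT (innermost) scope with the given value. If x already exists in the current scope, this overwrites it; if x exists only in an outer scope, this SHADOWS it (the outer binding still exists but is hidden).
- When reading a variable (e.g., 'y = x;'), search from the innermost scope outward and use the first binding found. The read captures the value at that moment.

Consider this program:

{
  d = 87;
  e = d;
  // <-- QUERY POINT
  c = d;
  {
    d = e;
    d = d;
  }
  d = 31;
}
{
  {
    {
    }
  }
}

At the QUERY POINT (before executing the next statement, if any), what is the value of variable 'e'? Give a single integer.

Answer: 87

Derivation:
Step 1: enter scope (depth=1)
Step 2: declare d=87 at depth 1
Step 3: declare e=(read d)=87 at depth 1
Visible at query point: d=87 e=87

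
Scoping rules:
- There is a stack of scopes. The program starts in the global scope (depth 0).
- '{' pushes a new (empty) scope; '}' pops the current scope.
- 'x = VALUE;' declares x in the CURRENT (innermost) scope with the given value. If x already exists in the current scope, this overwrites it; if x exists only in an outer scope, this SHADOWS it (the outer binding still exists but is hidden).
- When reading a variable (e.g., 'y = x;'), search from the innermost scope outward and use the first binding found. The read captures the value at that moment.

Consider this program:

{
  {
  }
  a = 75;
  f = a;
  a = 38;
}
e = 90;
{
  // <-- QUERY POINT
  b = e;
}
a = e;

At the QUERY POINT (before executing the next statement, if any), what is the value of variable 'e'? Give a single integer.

Step 1: enter scope (depth=1)
Step 2: enter scope (depth=2)
Step 3: exit scope (depth=1)
Step 4: declare a=75 at depth 1
Step 5: declare f=(read a)=75 at depth 1
Step 6: declare a=38 at depth 1
Step 7: exit scope (depth=0)
Step 8: declare e=90 at depth 0
Step 9: enter scope (depth=1)
Visible at query point: e=90

Answer: 90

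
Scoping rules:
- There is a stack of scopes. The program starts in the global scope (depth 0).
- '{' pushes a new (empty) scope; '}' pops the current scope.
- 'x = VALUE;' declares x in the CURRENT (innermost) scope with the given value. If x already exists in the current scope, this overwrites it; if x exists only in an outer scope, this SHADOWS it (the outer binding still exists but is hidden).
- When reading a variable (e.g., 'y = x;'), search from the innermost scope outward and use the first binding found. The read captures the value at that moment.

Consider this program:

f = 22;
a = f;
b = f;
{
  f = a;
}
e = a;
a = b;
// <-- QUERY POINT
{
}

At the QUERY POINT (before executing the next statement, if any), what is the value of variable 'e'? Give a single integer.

Answer: 22

Derivation:
Step 1: declare f=22 at depth 0
Step 2: declare a=(read f)=22 at depth 0
Step 3: declare b=(read f)=22 at depth 0
Step 4: enter scope (depth=1)
Step 5: declare f=(read a)=22 at depth 1
Step 6: exit scope (depth=0)
Step 7: declare e=(read a)=22 at depth 0
Step 8: declare a=(read b)=22 at depth 0
Visible at query point: a=22 b=22 e=22 f=22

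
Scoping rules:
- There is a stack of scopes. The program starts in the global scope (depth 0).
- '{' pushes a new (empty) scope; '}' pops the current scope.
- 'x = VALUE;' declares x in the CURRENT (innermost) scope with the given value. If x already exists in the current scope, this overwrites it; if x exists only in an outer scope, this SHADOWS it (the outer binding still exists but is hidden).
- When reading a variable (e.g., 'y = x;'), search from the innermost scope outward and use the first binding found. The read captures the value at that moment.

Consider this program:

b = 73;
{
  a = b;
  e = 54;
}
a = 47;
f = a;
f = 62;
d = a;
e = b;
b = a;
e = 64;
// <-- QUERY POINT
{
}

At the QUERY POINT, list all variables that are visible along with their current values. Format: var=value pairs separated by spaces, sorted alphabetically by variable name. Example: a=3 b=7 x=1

Step 1: declare b=73 at depth 0
Step 2: enter scope (depth=1)
Step 3: declare a=(read b)=73 at depth 1
Step 4: declare e=54 at depth 1
Step 5: exit scope (depth=0)
Step 6: declare a=47 at depth 0
Step 7: declare f=(read a)=47 at depth 0
Step 8: declare f=62 at depth 0
Step 9: declare d=(read a)=47 at depth 0
Step 10: declare e=(read b)=73 at depth 0
Step 11: declare b=(read a)=47 at depth 0
Step 12: declare e=64 at depth 0
Visible at query point: a=47 b=47 d=47 e=64 f=62

Answer: a=47 b=47 d=47 e=64 f=62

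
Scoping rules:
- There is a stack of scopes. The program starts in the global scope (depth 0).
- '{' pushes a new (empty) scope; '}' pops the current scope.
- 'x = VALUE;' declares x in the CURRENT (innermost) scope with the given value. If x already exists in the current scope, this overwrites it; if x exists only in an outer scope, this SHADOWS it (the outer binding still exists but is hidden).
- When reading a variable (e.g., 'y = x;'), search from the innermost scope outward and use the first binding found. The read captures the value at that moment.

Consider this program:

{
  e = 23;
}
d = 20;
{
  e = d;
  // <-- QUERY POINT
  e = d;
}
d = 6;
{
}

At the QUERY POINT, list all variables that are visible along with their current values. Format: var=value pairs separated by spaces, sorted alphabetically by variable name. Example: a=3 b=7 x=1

Answer: d=20 e=20

Derivation:
Step 1: enter scope (depth=1)
Step 2: declare e=23 at depth 1
Step 3: exit scope (depth=0)
Step 4: declare d=20 at depth 0
Step 5: enter scope (depth=1)
Step 6: declare e=(read d)=20 at depth 1
Visible at query point: d=20 e=20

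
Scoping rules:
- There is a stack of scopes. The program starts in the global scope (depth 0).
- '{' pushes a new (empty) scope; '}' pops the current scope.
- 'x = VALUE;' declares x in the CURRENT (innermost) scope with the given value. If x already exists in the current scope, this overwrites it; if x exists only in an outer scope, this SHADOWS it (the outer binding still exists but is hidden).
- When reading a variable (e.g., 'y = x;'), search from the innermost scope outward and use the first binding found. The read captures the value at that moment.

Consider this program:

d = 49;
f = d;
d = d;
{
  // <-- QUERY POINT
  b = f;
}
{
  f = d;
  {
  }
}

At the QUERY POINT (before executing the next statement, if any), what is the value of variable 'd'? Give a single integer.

Step 1: declare d=49 at depth 0
Step 2: declare f=(read d)=49 at depth 0
Step 3: declare d=(read d)=49 at depth 0
Step 4: enter scope (depth=1)
Visible at query point: d=49 f=49

Answer: 49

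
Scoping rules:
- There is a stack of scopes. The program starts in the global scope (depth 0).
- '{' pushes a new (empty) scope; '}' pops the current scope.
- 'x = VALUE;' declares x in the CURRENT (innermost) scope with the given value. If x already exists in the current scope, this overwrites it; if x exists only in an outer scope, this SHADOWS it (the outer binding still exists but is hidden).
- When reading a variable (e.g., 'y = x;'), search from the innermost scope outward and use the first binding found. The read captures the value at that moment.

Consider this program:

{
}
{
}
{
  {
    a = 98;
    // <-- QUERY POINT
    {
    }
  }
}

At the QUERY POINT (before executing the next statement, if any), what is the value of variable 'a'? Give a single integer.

Answer: 98

Derivation:
Step 1: enter scope (depth=1)
Step 2: exit scope (depth=0)
Step 3: enter scope (depth=1)
Step 4: exit scope (depth=0)
Step 5: enter scope (depth=1)
Step 6: enter scope (depth=2)
Step 7: declare a=98 at depth 2
Visible at query point: a=98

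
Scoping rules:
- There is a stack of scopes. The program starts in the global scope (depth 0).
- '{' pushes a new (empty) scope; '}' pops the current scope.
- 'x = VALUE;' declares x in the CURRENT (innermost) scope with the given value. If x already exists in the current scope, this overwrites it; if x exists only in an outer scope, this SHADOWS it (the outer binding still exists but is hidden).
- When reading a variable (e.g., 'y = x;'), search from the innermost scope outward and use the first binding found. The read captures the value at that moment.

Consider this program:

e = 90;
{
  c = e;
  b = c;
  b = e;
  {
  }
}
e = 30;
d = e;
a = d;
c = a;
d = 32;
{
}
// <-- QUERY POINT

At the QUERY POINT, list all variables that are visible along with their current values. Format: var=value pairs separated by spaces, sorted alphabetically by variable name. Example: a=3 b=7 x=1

Step 1: declare e=90 at depth 0
Step 2: enter scope (depth=1)
Step 3: declare c=(read e)=90 at depth 1
Step 4: declare b=(read c)=90 at depth 1
Step 5: declare b=(read e)=90 at depth 1
Step 6: enter scope (depth=2)
Step 7: exit scope (depth=1)
Step 8: exit scope (depth=0)
Step 9: declare e=30 at depth 0
Step 10: declare d=(read e)=30 at depth 0
Step 11: declare a=(read d)=30 at depth 0
Step 12: declare c=(read a)=30 at depth 0
Step 13: declare d=32 at depth 0
Step 14: enter scope (depth=1)
Step 15: exit scope (depth=0)
Visible at query point: a=30 c=30 d=32 e=30

Answer: a=30 c=30 d=32 e=30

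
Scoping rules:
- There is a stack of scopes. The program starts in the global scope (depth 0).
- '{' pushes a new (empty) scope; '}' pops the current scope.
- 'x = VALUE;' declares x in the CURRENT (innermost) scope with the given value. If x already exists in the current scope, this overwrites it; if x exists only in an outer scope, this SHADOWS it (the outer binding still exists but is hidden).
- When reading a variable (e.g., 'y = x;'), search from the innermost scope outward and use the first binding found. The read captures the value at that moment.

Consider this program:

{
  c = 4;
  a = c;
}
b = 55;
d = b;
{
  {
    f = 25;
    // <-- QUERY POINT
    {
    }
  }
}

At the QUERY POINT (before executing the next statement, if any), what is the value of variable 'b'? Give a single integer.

Step 1: enter scope (depth=1)
Step 2: declare c=4 at depth 1
Step 3: declare a=(read c)=4 at depth 1
Step 4: exit scope (depth=0)
Step 5: declare b=55 at depth 0
Step 6: declare d=(read b)=55 at depth 0
Step 7: enter scope (depth=1)
Step 8: enter scope (depth=2)
Step 9: declare f=25 at depth 2
Visible at query point: b=55 d=55 f=25

Answer: 55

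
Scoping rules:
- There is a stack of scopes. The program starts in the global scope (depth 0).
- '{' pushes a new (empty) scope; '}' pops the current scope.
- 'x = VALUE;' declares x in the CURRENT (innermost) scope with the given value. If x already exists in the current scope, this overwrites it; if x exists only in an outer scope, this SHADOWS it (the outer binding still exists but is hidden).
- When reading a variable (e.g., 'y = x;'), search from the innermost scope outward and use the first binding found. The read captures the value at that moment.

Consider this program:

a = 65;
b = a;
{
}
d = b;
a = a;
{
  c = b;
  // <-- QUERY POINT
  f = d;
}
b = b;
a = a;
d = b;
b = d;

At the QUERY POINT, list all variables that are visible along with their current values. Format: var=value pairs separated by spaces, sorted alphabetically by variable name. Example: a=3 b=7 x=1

Step 1: declare a=65 at depth 0
Step 2: declare b=(read a)=65 at depth 0
Step 3: enter scope (depth=1)
Step 4: exit scope (depth=0)
Step 5: declare d=(read b)=65 at depth 0
Step 6: declare a=(read a)=65 at depth 0
Step 7: enter scope (depth=1)
Step 8: declare c=(read b)=65 at depth 1
Visible at query point: a=65 b=65 c=65 d=65

Answer: a=65 b=65 c=65 d=65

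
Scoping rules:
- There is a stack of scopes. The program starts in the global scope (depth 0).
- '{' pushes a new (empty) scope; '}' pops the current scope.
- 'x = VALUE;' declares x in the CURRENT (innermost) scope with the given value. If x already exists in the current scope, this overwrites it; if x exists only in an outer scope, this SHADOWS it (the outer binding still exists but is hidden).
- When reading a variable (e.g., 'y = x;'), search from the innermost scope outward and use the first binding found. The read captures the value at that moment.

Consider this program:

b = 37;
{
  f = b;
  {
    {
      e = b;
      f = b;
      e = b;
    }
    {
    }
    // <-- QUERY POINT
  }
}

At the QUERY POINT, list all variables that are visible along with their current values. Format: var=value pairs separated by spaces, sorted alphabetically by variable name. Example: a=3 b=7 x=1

Answer: b=37 f=37

Derivation:
Step 1: declare b=37 at depth 0
Step 2: enter scope (depth=1)
Step 3: declare f=(read b)=37 at depth 1
Step 4: enter scope (depth=2)
Step 5: enter scope (depth=3)
Step 6: declare e=(read b)=37 at depth 3
Step 7: declare f=(read b)=37 at depth 3
Step 8: declare e=(read b)=37 at depth 3
Step 9: exit scope (depth=2)
Step 10: enter scope (depth=3)
Step 11: exit scope (depth=2)
Visible at query point: b=37 f=37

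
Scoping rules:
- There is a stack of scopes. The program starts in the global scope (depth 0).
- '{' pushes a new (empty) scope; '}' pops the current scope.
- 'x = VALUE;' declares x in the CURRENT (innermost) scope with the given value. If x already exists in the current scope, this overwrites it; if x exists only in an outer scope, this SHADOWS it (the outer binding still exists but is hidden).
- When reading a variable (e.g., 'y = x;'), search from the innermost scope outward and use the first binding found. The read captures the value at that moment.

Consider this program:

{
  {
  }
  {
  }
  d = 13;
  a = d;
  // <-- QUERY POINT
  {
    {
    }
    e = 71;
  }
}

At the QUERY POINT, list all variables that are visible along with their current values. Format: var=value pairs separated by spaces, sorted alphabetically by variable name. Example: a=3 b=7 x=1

Answer: a=13 d=13

Derivation:
Step 1: enter scope (depth=1)
Step 2: enter scope (depth=2)
Step 3: exit scope (depth=1)
Step 4: enter scope (depth=2)
Step 5: exit scope (depth=1)
Step 6: declare d=13 at depth 1
Step 7: declare a=(read d)=13 at depth 1
Visible at query point: a=13 d=13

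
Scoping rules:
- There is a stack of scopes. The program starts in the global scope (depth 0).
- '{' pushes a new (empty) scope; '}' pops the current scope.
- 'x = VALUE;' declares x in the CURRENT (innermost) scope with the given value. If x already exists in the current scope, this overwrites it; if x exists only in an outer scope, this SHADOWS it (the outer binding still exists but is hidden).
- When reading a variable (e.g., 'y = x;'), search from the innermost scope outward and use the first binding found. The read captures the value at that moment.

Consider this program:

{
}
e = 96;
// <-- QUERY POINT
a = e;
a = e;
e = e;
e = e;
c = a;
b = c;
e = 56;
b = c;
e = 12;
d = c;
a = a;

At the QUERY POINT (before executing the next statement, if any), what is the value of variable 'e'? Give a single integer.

Step 1: enter scope (depth=1)
Step 2: exit scope (depth=0)
Step 3: declare e=96 at depth 0
Visible at query point: e=96

Answer: 96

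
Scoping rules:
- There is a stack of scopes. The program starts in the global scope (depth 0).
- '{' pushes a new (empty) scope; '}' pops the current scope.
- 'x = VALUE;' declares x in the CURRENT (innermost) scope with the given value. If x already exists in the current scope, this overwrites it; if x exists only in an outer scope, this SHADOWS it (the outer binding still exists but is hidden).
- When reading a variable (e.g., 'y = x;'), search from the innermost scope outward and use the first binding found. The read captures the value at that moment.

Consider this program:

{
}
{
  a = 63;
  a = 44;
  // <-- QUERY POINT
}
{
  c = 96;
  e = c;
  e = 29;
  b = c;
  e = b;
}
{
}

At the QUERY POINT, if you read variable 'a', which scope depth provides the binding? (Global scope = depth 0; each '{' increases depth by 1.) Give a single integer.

Step 1: enter scope (depth=1)
Step 2: exit scope (depth=0)
Step 3: enter scope (depth=1)
Step 4: declare a=63 at depth 1
Step 5: declare a=44 at depth 1
Visible at query point: a=44

Answer: 1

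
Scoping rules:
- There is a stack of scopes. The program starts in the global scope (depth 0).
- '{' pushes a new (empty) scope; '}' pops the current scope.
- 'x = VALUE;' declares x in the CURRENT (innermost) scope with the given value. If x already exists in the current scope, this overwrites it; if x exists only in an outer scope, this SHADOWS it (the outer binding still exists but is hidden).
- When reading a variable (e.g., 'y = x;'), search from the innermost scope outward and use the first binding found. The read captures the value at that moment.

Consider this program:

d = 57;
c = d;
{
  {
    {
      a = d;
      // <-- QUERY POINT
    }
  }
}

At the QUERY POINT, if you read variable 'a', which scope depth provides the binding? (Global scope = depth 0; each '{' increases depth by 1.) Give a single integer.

Answer: 3

Derivation:
Step 1: declare d=57 at depth 0
Step 2: declare c=(read d)=57 at depth 0
Step 3: enter scope (depth=1)
Step 4: enter scope (depth=2)
Step 5: enter scope (depth=3)
Step 6: declare a=(read d)=57 at depth 3
Visible at query point: a=57 c=57 d=57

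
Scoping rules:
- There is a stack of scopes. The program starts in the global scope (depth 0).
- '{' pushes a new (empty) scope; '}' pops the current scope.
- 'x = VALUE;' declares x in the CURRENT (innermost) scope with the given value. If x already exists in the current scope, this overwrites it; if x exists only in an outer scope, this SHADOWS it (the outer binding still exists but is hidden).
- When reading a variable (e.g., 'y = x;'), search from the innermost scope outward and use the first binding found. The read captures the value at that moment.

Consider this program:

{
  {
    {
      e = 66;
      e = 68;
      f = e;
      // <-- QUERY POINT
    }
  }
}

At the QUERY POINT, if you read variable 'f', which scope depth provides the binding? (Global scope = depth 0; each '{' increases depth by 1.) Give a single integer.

Step 1: enter scope (depth=1)
Step 2: enter scope (depth=2)
Step 3: enter scope (depth=3)
Step 4: declare e=66 at depth 3
Step 5: declare e=68 at depth 3
Step 6: declare f=(read e)=68 at depth 3
Visible at query point: e=68 f=68

Answer: 3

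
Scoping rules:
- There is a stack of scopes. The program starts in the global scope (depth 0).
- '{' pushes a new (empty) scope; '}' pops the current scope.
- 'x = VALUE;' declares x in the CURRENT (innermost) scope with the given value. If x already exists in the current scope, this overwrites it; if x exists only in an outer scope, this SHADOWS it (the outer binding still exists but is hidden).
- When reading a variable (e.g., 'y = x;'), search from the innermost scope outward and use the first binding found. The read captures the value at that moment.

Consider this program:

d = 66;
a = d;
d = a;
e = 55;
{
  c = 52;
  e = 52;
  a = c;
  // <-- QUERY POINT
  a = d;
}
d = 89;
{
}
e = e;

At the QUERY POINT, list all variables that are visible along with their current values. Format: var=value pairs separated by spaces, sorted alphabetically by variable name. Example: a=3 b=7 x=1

Step 1: declare d=66 at depth 0
Step 2: declare a=(read d)=66 at depth 0
Step 3: declare d=(read a)=66 at depth 0
Step 4: declare e=55 at depth 0
Step 5: enter scope (depth=1)
Step 6: declare c=52 at depth 1
Step 7: declare e=52 at depth 1
Step 8: declare a=(read c)=52 at depth 1
Visible at query point: a=52 c=52 d=66 e=52

Answer: a=52 c=52 d=66 e=52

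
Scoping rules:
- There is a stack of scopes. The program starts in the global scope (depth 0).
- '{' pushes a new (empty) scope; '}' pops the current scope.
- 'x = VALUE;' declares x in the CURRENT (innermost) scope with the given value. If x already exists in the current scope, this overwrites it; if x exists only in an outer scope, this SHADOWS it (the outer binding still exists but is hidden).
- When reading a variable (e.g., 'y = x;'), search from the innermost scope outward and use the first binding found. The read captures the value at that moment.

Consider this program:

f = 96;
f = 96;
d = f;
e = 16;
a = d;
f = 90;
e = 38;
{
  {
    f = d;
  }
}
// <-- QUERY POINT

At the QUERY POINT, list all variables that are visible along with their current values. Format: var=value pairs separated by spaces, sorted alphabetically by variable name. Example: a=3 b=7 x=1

Answer: a=96 d=96 e=38 f=90

Derivation:
Step 1: declare f=96 at depth 0
Step 2: declare f=96 at depth 0
Step 3: declare d=(read f)=96 at depth 0
Step 4: declare e=16 at depth 0
Step 5: declare a=(read d)=96 at depth 0
Step 6: declare f=90 at depth 0
Step 7: declare e=38 at depth 0
Step 8: enter scope (depth=1)
Step 9: enter scope (depth=2)
Step 10: declare f=(read d)=96 at depth 2
Step 11: exit scope (depth=1)
Step 12: exit scope (depth=0)
Visible at query point: a=96 d=96 e=38 f=90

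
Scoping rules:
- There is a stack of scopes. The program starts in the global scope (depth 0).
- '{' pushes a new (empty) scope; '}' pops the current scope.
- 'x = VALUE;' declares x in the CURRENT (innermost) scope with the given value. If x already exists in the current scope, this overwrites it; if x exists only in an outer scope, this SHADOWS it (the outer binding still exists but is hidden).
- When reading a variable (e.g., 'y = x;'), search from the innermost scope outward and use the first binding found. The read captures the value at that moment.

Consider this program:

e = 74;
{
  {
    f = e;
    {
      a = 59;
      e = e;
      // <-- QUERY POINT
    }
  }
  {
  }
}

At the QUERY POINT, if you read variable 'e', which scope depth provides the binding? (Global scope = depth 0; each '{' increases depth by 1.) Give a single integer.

Answer: 3

Derivation:
Step 1: declare e=74 at depth 0
Step 2: enter scope (depth=1)
Step 3: enter scope (depth=2)
Step 4: declare f=(read e)=74 at depth 2
Step 5: enter scope (depth=3)
Step 6: declare a=59 at depth 3
Step 7: declare e=(read e)=74 at depth 3
Visible at query point: a=59 e=74 f=74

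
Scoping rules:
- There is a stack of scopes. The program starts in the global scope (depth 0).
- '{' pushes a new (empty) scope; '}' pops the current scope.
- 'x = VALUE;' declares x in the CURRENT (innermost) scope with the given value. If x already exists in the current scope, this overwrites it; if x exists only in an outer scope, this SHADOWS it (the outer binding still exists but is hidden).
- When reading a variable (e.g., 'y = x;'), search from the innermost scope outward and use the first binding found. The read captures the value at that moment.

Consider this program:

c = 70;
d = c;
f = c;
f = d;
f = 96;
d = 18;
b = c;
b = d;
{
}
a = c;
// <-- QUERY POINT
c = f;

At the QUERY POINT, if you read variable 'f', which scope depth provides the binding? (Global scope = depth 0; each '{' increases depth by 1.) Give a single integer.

Answer: 0

Derivation:
Step 1: declare c=70 at depth 0
Step 2: declare d=(read c)=70 at depth 0
Step 3: declare f=(read c)=70 at depth 0
Step 4: declare f=(read d)=70 at depth 0
Step 5: declare f=96 at depth 0
Step 6: declare d=18 at depth 0
Step 7: declare b=(read c)=70 at depth 0
Step 8: declare b=(read d)=18 at depth 0
Step 9: enter scope (depth=1)
Step 10: exit scope (depth=0)
Step 11: declare a=(read c)=70 at depth 0
Visible at query point: a=70 b=18 c=70 d=18 f=96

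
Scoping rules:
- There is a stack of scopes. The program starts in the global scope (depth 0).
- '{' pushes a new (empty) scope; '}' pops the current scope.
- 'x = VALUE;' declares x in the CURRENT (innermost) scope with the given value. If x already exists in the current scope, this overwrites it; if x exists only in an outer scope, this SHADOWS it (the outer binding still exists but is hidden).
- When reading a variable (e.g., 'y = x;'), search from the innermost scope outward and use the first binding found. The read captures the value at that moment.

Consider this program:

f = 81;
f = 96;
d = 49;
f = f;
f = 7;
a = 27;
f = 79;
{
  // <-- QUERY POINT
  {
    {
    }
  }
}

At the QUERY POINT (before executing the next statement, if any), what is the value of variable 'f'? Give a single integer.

Step 1: declare f=81 at depth 0
Step 2: declare f=96 at depth 0
Step 3: declare d=49 at depth 0
Step 4: declare f=(read f)=96 at depth 0
Step 5: declare f=7 at depth 0
Step 6: declare a=27 at depth 0
Step 7: declare f=79 at depth 0
Step 8: enter scope (depth=1)
Visible at query point: a=27 d=49 f=79

Answer: 79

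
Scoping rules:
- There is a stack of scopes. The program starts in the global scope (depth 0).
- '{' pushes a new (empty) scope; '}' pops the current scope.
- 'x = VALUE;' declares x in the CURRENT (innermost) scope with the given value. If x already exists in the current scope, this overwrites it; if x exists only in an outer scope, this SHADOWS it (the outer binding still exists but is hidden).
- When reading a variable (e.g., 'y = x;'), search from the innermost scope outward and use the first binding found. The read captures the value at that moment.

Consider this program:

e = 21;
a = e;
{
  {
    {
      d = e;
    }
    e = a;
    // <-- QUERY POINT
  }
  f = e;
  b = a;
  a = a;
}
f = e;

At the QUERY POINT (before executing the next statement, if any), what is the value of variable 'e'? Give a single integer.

Step 1: declare e=21 at depth 0
Step 2: declare a=(read e)=21 at depth 0
Step 3: enter scope (depth=1)
Step 4: enter scope (depth=2)
Step 5: enter scope (depth=3)
Step 6: declare d=(read e)=21 at depth 3
Step 7: exit scope (depth=2)
Step 8: declare e=(read a)=21 at depth 2
Visible at query point: a=21 e=21

Answer: 21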